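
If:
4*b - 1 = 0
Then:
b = 1/4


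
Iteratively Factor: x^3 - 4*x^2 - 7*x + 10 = (x - 1)*(x^2 - 3*x - 10) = (x - 1)*(x + 2)*(x - 5)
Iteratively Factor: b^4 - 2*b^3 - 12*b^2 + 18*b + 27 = (b + 3)*(b^3 - 5*b^2 + 3*b + 9) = (b - 3)*(b + 3)*(b^2 - 2*b - 3) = (b - 3)*(b + 1)*(b + 3)*(b - 3)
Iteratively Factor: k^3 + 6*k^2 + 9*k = (k + 3)*(k^2 + 3*k) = (k + 3)^2*(k)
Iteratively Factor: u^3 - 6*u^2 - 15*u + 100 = (u + 4)*(u^2 - 10*u + 25) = (u - 5)*(u + 4)*(u - 5)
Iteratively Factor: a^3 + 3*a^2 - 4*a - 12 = (a + 2)*(a^2 + a - 6) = (a + 2)*(a + 3)*(a - 2)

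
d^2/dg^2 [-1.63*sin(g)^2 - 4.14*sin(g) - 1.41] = 4.14*sin(g) - 3.26*cos(2*g)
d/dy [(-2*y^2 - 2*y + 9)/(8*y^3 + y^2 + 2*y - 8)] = 2*(8*y^4 + 16*y^3 - 109*y^2 + 7*y - 1)/(64*y^6 + 16*y^5 + 33*y^4 - 124*y^3 - 12*y^2 - 32*y + 64)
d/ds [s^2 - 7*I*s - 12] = 2*s - 7*I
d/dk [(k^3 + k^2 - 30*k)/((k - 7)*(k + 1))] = (k^4 - 12*k^3 + 3*k^2 - 14*k + 210)/(k^4 - 12*k^3 + 22*k^2 + 84*k + 49)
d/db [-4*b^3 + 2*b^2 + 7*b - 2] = -12*b^2 + 4*b + 7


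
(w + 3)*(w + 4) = w^2 + 7*w + 12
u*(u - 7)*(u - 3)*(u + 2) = u^4 - 8*u^3 + u^2 + 42*u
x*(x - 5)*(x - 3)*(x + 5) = x^4 - 3*x^3 - 25*x^2 + 75*x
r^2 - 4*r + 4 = (r - 2)^2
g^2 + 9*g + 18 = (g + 3)*(g + 6)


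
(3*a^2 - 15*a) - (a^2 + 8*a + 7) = 2*a^2 - 23*a - 7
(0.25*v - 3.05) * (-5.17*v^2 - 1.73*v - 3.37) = -1.2925*v^3 + 15.336*v^2 + 4.434*v + 10.2785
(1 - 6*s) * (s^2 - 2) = -6*s^3 + s^2 + 12*s - 2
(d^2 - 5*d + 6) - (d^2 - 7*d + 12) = 2*d - 6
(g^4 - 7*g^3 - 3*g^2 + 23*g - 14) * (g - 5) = g^5 - 12*g^4 + 32*g^3 + 38*g^2 - 129*g + 70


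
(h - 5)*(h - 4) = h^2 - 9*h + 20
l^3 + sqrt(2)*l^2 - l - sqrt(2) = (l - 1)*(l + 1)*(l + sqrt(2))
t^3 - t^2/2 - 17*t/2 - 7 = (t - 7/2)*(t + 1)*(t + 2)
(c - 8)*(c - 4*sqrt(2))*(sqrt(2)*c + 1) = sqrt(2)*c^3 - 8*sqrt(2)*c^2 - 7*c^2 - 4*sqrt(2)*c + 56*c + 32*sqrt(2)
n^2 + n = n*(n + 1)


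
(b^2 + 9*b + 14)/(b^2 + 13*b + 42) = (b + 2)/(b + 6)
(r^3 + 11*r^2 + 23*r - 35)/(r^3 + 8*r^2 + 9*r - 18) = (r^2 + 12*r + 35)/(r^2 + 9*r + 18)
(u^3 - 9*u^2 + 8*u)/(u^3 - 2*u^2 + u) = (u - 8)/(u - 1)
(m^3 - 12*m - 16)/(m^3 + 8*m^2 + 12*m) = (m^2 - 2*m - 8)/(m*(m + 6))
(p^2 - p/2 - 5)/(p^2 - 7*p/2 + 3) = (2*p^2 - p - 10)/(2*p^2 - 7*p + 6)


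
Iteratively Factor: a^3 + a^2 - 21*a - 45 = (a + 3)*(a^2 - 2*a - 15) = (a + 3)^2*(a - 5)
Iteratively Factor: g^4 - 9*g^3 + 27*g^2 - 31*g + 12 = (g - 3)*(g^3 - 6*g^2 + 9*g - 4) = (g - 3)*(g - 1)*(g^2 - 5*g + 4) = (g - 4)*(g - 3)*(g - 1)*(g - 1)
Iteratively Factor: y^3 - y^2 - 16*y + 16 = (y - 1)*(y^2 - 16) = (y - 4)*(y - 1)*(y + 4)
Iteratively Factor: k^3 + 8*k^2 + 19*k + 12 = (k + 4)*(k^2 + 4*k + 3) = (k + 1)*(k + 4)*(k + 3)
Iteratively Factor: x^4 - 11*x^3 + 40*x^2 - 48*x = (x - 3)*(x^3 - 8*x^2 + 16*x) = (x - 4)*(x - 3)*(x^2 - 4*x) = x*(x - 4)*(x - 3)*(x - 4)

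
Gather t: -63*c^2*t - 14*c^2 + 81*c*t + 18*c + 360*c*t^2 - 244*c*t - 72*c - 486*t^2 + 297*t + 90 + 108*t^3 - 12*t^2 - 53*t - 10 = -14*c^2 - 54*c + 108*t^3 + t^2*(360*c - 498) + t*(-63*c^2 - 163*c + 244) + 80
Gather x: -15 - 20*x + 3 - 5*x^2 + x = -5*x^2 - 19*x - 12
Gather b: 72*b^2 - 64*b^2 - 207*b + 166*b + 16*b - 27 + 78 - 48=8*b^2 - 25*b + 3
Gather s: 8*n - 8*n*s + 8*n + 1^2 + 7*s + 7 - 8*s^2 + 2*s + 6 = 16*n - 8*s^2 + s*(9 - 8*n) + 14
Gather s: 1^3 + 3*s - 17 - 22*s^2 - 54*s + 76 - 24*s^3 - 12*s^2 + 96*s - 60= -24*s^3 - 34*s^2 + 45*s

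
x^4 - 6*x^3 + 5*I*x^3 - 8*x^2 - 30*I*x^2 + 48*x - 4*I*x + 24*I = (x - 6)*(x + I)*(x + 2*I)^2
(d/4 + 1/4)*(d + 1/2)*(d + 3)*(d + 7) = d^4/4 + 23*d^3/8 + 73*d^2/8 + 73*d/8 + 21/8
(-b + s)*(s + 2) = -b*s - 2*b + s^2 + 2*s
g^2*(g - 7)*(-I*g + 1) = -I*g^4 + g^3 + 7*I*g^3 - 7*g^2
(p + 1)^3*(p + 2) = p^4 + 5*p^3 + 9*p^2 + 7*p + 2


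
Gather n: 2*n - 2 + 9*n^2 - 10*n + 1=9*n^2 - 8*n - 1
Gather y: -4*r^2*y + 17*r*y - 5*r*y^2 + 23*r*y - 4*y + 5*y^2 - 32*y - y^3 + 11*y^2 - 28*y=-y^3 + y^2*(16 - 5*r) + y*(-4*r^2 + 40*r - 64)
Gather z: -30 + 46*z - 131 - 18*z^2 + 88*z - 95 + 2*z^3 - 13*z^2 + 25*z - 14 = 2*z^3 - 31*z^2 + 159*z - 270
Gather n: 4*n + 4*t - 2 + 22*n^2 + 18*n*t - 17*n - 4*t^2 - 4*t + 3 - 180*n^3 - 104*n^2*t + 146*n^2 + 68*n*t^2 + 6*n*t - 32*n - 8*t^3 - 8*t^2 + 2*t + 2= -180*n^3 + n^2*(168 - 104*t) + n*(68*t^2 + 24*t - 45) - 8*t^3 - 12*t^2 + 2*t + 3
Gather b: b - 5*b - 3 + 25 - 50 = -4*b - 28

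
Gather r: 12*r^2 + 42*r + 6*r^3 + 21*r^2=6*r^3 + 33*r^2 + 42*r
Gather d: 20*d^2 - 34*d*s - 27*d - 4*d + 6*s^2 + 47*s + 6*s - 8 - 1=20*d^2 + d*(-34*s - 31) + 6*s^2 + 53*s - 9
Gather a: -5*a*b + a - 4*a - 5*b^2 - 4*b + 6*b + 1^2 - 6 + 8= a*(-5*b - 3) - 5*b^2 + 2*b + 3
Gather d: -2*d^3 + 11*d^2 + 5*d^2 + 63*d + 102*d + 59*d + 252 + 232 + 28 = -2*d^3 + 16*d^2 + 224*d + 512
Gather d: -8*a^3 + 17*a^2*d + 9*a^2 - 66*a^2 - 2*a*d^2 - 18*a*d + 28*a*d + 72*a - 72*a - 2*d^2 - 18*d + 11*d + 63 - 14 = -8*a^3 - 57*a^2 + d^2*(-2*a - 2) + d*(17*a^2 + 10*a - 7) + 49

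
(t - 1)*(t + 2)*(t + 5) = t^3 + 6*t^2 + 3*t - 10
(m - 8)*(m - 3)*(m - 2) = m^3 - 13*m^2 + 46*m - 48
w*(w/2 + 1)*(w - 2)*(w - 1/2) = w^4/2 - w^3/4 - 2*w^2 + w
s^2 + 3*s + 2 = (s + 1)*(s + 2)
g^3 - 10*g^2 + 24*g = g*(g - 6)*(g - 4)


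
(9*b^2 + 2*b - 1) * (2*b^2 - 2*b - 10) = 18*b^4 - 14*b^3 - 96*b^2 - 18*b + 10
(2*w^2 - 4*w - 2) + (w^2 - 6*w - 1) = 3*w^2 - 10*w - 3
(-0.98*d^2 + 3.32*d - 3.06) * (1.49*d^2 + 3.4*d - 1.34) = -1.4602*d^4 + 1.6148*d^3 + 8.0418*d^2 - 14.8528*d + 4.1004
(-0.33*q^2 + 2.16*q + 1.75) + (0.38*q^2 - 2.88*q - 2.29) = 0.05*q^2 - 0.72*q - 0.54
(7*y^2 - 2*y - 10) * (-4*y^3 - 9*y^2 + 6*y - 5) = -28*y^5 - 55*y^4 + 100*y^3 + 43*y^2 - 50*y + 50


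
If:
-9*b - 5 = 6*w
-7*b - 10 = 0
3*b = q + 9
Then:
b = -10/7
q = -93/7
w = 55/42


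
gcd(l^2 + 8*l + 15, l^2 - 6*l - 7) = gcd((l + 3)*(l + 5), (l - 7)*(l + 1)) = 1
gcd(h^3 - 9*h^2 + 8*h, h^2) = h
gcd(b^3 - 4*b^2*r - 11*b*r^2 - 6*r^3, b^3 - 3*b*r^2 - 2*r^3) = b^2 + 2*b*r + r^2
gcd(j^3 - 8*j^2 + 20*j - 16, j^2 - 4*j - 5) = 1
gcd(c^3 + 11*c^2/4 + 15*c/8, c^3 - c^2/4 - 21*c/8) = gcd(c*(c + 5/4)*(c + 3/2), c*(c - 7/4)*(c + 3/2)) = c^2 + 3*c/2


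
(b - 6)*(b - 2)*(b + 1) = b^3 - 7*b^2 + 4*b + 12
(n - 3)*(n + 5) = n^2 + 2*n - 15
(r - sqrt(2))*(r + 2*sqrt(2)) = r^2 + sqrt(2)*r - 4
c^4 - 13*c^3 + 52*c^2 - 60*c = c*(c - 6)*(c - 5)*(c - 2)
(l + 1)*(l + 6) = l^2 + 7*l + 6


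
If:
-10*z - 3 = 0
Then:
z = -3/10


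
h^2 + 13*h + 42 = (h + 6)*(h + 7)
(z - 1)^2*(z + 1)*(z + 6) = z^4 + 5*z^3 - 7*z^2 - 5*z + 6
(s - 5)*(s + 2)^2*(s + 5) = s^4 + 4*s^3 - 21*s^2 - 100*s - 100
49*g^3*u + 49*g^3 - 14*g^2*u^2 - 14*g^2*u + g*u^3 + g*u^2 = (-7*g + u)^2*(g*u + g)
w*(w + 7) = w^2 + 7*w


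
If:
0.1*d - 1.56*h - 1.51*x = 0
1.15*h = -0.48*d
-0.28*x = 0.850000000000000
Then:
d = -6.10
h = 2.55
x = -3.04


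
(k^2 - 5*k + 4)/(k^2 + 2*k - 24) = (k - 1)/(k + 6)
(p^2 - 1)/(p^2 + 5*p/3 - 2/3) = 3*(p^2 - 1)/(3*p^2 + 5*p - 2)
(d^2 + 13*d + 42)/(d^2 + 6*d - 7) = (d + 6)/(d - 1)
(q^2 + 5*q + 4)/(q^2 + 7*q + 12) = (q + 1)/(q + 3)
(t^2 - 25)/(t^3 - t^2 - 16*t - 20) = (t + 5)/(t^2 + 4*t + 4)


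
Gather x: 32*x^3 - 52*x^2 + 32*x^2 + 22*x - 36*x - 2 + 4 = 32*x^3 - 20*x^2 - 14*x + 2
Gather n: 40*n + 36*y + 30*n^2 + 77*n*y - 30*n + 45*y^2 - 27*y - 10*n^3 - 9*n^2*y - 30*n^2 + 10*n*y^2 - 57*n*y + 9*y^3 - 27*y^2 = -10*n^3 - 9*n^2*y + n*(10*y^2 + 20*y + 10) + 9*y^3 + 18*y^2 + 9*y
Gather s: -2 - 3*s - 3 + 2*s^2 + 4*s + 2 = 2*s^2 + s - 3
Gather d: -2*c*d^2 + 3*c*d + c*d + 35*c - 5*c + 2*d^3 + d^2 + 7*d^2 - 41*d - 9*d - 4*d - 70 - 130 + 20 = 30*c + 2*d^3 + d^2*(8 - 2*c) + d*(4*c - 54) - 180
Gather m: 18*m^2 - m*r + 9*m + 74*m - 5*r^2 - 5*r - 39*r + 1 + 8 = 18*m^2 + m*(83 - r) - 5*r^2 - 44*r + 9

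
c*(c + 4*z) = c^2 + 4*c*z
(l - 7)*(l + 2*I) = l^2 - 7*l + 2*I*l - 14*I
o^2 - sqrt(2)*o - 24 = (o - 4*sqrt(2))*(o + 3*sqrt(2))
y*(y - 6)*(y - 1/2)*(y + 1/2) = y^4 - 6*y^3 - y^2/4 + 3*y/2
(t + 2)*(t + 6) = t^2 + 8*t + 12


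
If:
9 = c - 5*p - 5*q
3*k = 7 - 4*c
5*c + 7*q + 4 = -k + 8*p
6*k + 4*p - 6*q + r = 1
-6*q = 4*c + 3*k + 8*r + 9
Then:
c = 16793/5147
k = -10381/5147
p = 3522/5147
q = -9428/5147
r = -3223/5147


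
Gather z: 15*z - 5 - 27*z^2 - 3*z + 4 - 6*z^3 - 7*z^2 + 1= -6*z^3 - 34*z^2 + 12*z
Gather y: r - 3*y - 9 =r - 3*y - 9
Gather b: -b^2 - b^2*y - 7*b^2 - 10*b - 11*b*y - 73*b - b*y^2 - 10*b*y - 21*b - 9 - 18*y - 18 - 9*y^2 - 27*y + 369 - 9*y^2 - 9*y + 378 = b^2*(-y - 8) + b*(-y^2 - 21*y - 104) - 18*y^2 - 54*y + 720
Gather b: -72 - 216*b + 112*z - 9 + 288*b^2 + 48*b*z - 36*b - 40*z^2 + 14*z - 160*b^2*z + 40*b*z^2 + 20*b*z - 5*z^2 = b^2*(288 - 160*z) + b*(40*z^2 + 68*z - 252) - 45*z^2 + 126*z - 81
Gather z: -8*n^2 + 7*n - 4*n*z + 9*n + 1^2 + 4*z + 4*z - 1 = -8*n^2 + 16*n + z*(8 - 4*n)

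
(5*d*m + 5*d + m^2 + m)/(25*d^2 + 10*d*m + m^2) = (m + 1)/(5*d + m)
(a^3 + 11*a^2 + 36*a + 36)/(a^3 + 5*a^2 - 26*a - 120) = (a^2 + 5*a + 6)/(a^2 - a - 20)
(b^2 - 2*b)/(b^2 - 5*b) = (b - 2)/(b - 5)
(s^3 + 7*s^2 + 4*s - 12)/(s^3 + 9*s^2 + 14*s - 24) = (s + 2)/(s + 4)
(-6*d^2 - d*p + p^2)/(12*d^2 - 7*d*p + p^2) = (2*d + p)/(-4*d + p)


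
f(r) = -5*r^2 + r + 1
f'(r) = 1 - 10*r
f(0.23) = 0.97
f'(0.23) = -1.30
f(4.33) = -88.41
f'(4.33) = -42.30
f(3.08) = -43.35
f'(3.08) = -29.80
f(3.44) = -54.73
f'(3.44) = -33.40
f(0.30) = 0.85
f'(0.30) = -2.00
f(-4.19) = -90.97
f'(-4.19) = 42.90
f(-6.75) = -233.56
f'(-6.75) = 68.50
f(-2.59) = -35.13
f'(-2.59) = 26.90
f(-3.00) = -47.00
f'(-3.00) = 31.00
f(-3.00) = -47.00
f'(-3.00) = 31.00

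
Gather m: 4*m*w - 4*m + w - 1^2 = m*(4*w - 4) + w - 1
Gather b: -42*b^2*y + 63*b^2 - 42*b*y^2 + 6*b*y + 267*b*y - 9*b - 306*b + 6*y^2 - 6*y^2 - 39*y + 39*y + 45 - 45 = b^2*(63 - 42*y) + b*(-42*y^2 + 273*y - 315)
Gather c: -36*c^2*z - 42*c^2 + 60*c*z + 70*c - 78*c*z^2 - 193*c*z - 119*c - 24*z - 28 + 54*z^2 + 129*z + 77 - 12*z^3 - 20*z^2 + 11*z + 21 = c^2*(-36*z - 42) + c*(-78*z^2 - 133*z - 49) - 12*z^3 + 34*z^2 + 116*z + 70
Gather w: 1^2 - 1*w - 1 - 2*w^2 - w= -2*w^2 - 2*w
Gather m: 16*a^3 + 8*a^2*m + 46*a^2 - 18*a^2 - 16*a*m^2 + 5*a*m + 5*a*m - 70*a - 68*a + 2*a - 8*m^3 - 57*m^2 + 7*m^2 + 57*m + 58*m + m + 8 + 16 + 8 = 16*a^3 + 28*a^2 - 136*a - 8*m^3 + m^2*(-16*a - 50) + m*(8*a^2 + 10*a + 116) + 32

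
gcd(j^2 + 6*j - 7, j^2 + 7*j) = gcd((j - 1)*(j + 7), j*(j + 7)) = j + 7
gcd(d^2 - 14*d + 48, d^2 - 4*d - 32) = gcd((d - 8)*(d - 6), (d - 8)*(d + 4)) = d - 8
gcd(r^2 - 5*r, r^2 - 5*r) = r^2 - 5*r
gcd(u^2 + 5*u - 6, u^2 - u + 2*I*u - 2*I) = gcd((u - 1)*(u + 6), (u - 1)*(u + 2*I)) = u - 1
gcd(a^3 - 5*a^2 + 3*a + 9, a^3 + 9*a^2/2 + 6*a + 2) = 1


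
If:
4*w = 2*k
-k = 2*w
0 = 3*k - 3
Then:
No Solution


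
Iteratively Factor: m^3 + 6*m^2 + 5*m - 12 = (m + 4)*(m^2 + 2*m - 3) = (m - 1)*(m + 4)*(m + 3)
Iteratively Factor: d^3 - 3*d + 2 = (d - 1)*(d^2 + d - 2) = (d - 1)^2*(d + 2)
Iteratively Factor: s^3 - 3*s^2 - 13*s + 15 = (s - 5)*(s^2 + 2*s - 3) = (s - 5)*(s + 3)*(s - 1)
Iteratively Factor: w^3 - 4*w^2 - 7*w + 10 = (w + 2)*(w^2 - 6*w + 5) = (w - 5)*(w + 2)*(w - 1)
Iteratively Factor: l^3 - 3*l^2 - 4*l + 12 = (l - 3)*(l^2 - 4) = (l - 3)*(l + 2)*(l - 2)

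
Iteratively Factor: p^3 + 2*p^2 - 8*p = (p + 4)*(p^2 - 2*p) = (p - 2)*(p + 4)*(p)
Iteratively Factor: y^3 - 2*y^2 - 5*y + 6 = (y + 2)*(y^2 - 4*y + 3) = (y - 1)*(y + 2)*(y - 3)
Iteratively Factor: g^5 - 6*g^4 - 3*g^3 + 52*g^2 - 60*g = (g)*(g^4 - 6*g^3 - 3*g^2 + 52*g - 60) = g*(g + 3)*(g^3 - 9*g^2 + 24*g - 20) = g*(g - 5)*(g + 3)*(g^2 - 4*g + 4) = g*(g - 5)*(g - 2)*(g + 3)*(g - 2)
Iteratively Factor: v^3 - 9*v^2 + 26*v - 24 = (v - 3)*(v^2 - 6*v + 8) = (v - 3)*(v - 2)*(v - 4)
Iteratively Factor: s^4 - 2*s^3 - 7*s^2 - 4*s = (s + 1)*(s^3 - 3*s^2 - 4*s) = (s - 4)*(s + 1)*(s^2 + s) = (s - 4)*(s + 1)^2*(s)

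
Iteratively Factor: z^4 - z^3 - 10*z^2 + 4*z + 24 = (z - 2)*(z^3 + z^2 - 8*z - 12) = (z - 2)*(z + 2)*(z^2 - z - 6) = (z - 2)*(z + 2)^2*(z - 3)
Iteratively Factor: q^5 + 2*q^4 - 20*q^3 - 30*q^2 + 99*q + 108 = (q + 1)*(q^4 + q^3 - 21*q^2 - 9*q + 108) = (q + 1)*(q + 3)*(q^3 - 2*q^2 - 15*q + 36) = (q - 3)*(q + 1)*(q + 3)*(q^2 + q - 12) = (q - 3)*(q + 1)*(q + 3)*(q + 4)*(q - 3)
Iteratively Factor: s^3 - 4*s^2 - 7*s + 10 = (s + 2)*(s^2 - 6*s + 5) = (s - 5)*(s + 2)*(s - 1)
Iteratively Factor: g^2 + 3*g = (g)*(g + 3)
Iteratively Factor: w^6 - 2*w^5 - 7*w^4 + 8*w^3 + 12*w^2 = (w)*(w^5 - 2*w^4 - 7*w^3 + 8*w^2 + 12*w) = w*(w + 2)*(w^4 - 4*w^3 + w^2 + 6*w) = w*(w - 3)*(w + 2)*(w^3 - w^2 - 2*w) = w*(w - 3)*(w - 2)*(w + 2)*(w^2 + w) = w^2*(w - 3)*(w - 2)*(w + 2)*(w + 1)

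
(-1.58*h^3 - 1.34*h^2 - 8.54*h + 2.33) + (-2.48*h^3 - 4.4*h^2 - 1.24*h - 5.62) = -4.06*h^3 - 5.74*h^2 - 9.78*h - 3.29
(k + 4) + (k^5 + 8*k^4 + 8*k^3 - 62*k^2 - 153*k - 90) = k^5 + 8*k^4 + 8*k^3 - 62*k^2 - 152*k - 86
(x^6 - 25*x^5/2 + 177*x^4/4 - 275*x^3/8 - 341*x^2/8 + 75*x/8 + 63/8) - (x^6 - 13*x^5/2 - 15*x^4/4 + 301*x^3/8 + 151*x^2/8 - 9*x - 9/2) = -6*x^5 + 48*x^4 - 72*x^3 - 123*x^2/2 + 147*x/8 + 99/8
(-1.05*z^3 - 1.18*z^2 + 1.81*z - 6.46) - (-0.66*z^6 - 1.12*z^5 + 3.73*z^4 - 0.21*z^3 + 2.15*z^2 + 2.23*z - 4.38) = 0.66*z^6 + 1.12*z^5 - 3.73*z^4 - 0.84*z^3 - 3.33*z^2 - 0.42*z - 2.08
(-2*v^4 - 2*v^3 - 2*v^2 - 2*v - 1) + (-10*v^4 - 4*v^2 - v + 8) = -12*v^4 - 2*v^3 - 6*v^2 - 3*v + 7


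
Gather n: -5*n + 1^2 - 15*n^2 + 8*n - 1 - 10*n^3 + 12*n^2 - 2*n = -10*n^3 - 3*n^2 + n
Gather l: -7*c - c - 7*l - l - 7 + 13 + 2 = -8*c - 8*l + 8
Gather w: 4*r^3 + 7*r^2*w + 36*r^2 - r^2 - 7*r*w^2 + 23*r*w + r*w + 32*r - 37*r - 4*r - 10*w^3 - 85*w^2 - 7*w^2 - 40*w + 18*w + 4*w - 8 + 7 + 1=4*r^3 + 35*r^2 - 9*r - 10*w^3 + w^2*(-7*r - 92) + w*(7*r^2 + 24*r - 18)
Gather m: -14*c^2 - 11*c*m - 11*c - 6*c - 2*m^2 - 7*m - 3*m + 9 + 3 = -14*c^2 - 17*c - 2*m^2 + m*(-11*c - 10) + 12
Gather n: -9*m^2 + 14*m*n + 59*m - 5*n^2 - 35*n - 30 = -9*m^2 + 59*m - 5*n^2 + n*(14*m - 35) - 30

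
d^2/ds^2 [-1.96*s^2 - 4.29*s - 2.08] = -3.92000000000000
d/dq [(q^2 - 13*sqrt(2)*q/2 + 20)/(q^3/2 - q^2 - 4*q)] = 2*(-q^4 + 13*sqrt(2)*q^3 - 68*q^2 - 13*sqrt(2)*q^2 + 80*q + 160)/(q^2*(q^4 - 4*q^3 - 12*q^2 + 32*q + 64))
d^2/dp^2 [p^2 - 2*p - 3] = 2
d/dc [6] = 0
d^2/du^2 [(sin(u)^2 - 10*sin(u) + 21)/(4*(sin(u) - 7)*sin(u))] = 3*(sin(u)^2 - 2)/(4*sin(u)^3)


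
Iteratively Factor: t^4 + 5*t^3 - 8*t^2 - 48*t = (t)*(t^3 + 5*t^2 - 8*t - 48) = t*(t + 4)*(t^2 + t - 12) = t*(t - 3)*(t + 4)*(t + 4)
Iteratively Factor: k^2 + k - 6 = (k - 2)*(k + 3)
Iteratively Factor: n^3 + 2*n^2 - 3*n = (n - 1)*(n^2 + 3*n) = n*(n - 1)*(n + 3)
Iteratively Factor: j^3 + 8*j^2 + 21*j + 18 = (j + 2)*(j^2 + 6*j + 9) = (j + 2)*(j + 3)*(j + 3)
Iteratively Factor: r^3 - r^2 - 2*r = (r - 2)*(r^2 + r) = r*(r - 2)*(r + 1)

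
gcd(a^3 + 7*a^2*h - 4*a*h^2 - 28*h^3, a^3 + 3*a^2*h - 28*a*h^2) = a + 7*h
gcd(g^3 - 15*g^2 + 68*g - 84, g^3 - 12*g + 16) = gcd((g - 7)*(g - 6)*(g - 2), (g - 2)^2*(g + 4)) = g - 2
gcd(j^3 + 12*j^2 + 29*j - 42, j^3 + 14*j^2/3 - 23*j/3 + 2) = j^2 + 5*j - 6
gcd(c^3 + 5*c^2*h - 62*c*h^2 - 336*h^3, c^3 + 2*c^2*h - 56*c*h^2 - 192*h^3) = c^2 - 2*c*h - 48*h^2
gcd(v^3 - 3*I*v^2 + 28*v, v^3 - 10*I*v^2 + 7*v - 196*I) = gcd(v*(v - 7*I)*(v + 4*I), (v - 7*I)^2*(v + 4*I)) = v^2 - 3*I*v + 28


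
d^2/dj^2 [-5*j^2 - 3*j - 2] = -10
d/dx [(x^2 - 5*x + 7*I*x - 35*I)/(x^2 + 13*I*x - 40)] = (x^2*(5 + 6*I) + x*(-80 + 70*I) - 255 - 280*I)/(x^4 + 26*I*x^3 - 249*x^2 - 1040*I*x + 1600)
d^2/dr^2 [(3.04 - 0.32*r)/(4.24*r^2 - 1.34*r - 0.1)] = ((0.32*r - 3.04)*(8.48*r - 1.34)*(16.96*r - 2.68) + (8.1408*r - 26.6368)*(-4.24*r^2 + 1.34*r + 0.1))/(-4.24*r^2 + 1.34*r + 0.1)^3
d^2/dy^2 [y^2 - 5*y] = 2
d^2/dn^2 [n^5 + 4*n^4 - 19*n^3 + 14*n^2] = 20*n^3 + 48*n^2 - 114*n + 28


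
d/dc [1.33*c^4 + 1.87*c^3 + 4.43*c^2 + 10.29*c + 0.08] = 5.32*c^3 + 5.61*c^2 + 8.86*c + 10.29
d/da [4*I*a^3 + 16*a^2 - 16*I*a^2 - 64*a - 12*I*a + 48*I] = 12*I*a^2 + 32*a*(1 - I) - 64 - 12*I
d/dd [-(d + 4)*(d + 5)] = -2*d - 9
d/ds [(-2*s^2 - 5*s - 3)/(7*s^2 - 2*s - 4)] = (39*s^2 + 58*s + 14)/(49*s^4 - 28*s^3 - 52*s^2 + 16*s + 16)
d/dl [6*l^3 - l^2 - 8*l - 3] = 18*l^2 - 2*l - 8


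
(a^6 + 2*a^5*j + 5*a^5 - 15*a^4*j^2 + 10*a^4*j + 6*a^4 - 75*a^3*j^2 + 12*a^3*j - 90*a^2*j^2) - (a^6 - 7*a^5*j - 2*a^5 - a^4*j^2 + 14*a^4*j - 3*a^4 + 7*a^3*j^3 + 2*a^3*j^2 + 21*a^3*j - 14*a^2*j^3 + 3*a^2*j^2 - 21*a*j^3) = 9*a^5*j + 7*a^5 - 14*a^4*j^2 - 4*a^4*j + 9*a^4 - 7*a^3*j^3 - 77*a^3*j^2 - 9*a^3*j + 14*a^2*j^3 - 93*a^2*j^2 + 21*a*j^3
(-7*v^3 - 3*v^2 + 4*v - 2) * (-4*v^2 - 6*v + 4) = 28*v^5 + 54*v^4 - 26*v^3 - 28*v^2 + 28*v - 8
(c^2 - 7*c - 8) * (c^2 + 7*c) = c^4 - 57*c^2 - 56*c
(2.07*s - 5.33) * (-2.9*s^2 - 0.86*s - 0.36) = -6.003*s^3 + 13.6768*s^2 + 3.8386*s + 1.9188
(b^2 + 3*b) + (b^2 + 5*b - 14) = 2*b^2 + 8*b - 14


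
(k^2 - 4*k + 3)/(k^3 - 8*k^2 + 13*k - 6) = (k - 3)/(k^2 - 7*k + 6)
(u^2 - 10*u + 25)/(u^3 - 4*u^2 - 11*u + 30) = (u - 5)/(u^2 + u - 6)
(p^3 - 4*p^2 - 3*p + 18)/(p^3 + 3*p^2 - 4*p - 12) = (p^2 - 6*p + 9)/(p^2 + p - 6)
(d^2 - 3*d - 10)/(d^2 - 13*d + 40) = (d + 2)/(d - 8)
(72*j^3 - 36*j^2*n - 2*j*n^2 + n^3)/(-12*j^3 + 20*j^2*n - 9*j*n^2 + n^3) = (-6*j - n)/(j - n)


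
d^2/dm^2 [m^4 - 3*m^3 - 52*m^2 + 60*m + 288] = 12*m^2 - 18*m - 104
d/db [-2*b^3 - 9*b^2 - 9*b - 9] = -6*b^2 - 18*b - 9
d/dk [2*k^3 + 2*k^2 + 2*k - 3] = 6*k^2 + 4*k + 2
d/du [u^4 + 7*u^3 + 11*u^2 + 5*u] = 4*u^3 + 21*u^2 + 22*u + 5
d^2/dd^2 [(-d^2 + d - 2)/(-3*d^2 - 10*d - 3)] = 2*(-39*d^3 + 27*d^2 + 207*d + 221)/(27*d^6 + 270*d^5 + 981*d^4 + 1540*d^3 + 981*d^2 + 270*d + 27)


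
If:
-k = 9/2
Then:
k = -9/2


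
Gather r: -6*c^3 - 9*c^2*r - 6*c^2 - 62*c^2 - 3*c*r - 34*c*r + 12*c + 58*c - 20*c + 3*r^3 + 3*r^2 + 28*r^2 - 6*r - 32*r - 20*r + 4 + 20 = -6*c^3 - 68*c^2 + 50*c + 3*r^3 + 31*r^2 + r*(-9*c^2 - 37*c - 58) + 24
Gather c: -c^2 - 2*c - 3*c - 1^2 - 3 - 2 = -c^2 - 5*c - 6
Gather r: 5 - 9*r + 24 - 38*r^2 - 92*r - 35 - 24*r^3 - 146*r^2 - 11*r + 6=-24*r^3 - 184*r^2 - 112*r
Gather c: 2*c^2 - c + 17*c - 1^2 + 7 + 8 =2*c^2 + 16*c + 14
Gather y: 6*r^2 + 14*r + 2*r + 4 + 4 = 6*r^2 + 16*r + 8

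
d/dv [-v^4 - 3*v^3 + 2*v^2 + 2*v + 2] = -4*v^3 - 9*v^2 + 4*v + 2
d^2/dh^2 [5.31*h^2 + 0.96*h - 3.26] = 10.6200000000000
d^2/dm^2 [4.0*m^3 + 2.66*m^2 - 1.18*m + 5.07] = 24.0*m + 5.32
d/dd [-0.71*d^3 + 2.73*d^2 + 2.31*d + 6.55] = -2.13*d^2 + 5.46*d + 2.31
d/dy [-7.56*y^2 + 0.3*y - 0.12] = 0.3 - 15.12*y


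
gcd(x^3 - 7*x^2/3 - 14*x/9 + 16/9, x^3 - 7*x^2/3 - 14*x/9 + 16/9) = x^3 - 7*x^2/3 - 14*x/9 + 16/9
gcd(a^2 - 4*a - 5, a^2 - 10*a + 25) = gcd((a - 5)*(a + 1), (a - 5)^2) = a - 5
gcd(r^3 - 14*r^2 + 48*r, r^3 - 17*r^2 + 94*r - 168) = r - 6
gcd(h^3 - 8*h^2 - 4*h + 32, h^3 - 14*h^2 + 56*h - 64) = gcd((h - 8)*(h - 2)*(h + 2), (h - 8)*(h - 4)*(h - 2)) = h^2 - 10*h + 16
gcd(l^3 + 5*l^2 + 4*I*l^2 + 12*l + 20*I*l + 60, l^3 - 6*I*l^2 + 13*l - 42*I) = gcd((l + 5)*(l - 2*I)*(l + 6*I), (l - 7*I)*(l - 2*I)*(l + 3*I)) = l - 2*I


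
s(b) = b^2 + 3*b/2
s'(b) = 2*b + 3/2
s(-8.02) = 52.29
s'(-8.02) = -14.54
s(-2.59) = 2.82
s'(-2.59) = -3.68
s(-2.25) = 1.69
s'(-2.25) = -3.00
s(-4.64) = 14.57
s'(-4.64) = -7.78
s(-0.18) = -0.24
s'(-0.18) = 1.14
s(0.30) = 0.54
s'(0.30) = 2.10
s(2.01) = 7.06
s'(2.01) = 5.52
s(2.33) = 8.92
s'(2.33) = 6.16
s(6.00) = 45.00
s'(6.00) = 13.50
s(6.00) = 45.00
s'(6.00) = 13.50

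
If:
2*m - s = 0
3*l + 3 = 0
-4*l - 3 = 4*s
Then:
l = -1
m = 1/8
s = 1/4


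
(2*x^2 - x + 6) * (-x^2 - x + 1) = -2*x^4 - x^3 - 3*x^2 - 7*x + 6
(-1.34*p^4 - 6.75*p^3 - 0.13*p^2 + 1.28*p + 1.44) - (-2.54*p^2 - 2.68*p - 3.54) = -1.34*p^4 - 6.75*p^3 + 2.41*p^2 + 3.96*p + 4.98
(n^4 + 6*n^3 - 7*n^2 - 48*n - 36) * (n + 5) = n^5 + 11*n^4 + 23*n^3 - 83*n^2 - 276*n - 180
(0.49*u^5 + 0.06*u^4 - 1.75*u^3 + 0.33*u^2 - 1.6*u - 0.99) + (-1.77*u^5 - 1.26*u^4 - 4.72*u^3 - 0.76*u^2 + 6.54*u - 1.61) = -1.28*u^5 - 1.2*u^4 - 6.47*u^3 - 0.43*u^2 + 4.94*u - 2.6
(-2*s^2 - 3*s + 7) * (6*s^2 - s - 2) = -12*s^4 - 16*s^3 + 49*s^2 - s - 14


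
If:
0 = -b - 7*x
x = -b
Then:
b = 0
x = 0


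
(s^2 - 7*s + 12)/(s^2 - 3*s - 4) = (s - 3)/(s + 1)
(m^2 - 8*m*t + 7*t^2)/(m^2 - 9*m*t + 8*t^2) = (-m + 7*t)/(-m + 8*t)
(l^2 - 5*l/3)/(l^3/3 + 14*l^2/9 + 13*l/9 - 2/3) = 3*l*(3*l - 5)/(3*l^3 + 14*l^2 + 13*l - 6)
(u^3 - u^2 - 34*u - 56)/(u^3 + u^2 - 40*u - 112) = (u + 2)/(u + 4)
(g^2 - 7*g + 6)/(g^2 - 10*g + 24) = (g - 1)/(g - 4)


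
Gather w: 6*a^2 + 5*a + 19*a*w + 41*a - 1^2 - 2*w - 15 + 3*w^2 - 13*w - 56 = 6*a^2 + 46*a + 3*w^2 + w*(19*a - 15) - 72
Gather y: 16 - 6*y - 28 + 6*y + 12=0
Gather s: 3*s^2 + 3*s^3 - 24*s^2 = 3*s^3 - 21*s^2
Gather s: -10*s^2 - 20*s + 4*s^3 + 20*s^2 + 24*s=4*s^3 + 10*s^2 + 4*s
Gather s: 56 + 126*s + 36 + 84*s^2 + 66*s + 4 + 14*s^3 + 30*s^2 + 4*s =14*s^3 + 114*s^2 + 196*s + 96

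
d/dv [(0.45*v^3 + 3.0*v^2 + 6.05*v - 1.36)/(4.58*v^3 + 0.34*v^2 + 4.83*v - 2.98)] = (8.88178419700125e-16*v^5 - 13.587*v^4 - 51.071*v^3 + 27.0964*v^2 - 16.9552*v - 11.4602)/(20.9764*v^6 + 3.1144*v^5 + 44.3584*v^4 - 24.0124*v^3 + 21.3025*v^2 - 28.7868*v + 8.8804)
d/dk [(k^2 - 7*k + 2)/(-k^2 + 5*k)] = 2*(-k^2 + 2*k - 5)/(k^2*(k^2 - 10*k + 25))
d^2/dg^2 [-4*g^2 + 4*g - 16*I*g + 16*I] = -8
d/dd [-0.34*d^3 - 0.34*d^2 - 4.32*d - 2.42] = -1.02*d^2 - 0.68*d - 4.32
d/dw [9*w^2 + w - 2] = 18*w + 1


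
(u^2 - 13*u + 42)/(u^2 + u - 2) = (u^2 - 13*u + 42)/(u^2 + u - 2)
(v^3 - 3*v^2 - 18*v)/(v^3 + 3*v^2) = (v - 6)/v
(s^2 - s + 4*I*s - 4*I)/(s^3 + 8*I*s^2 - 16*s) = (s - 1)/(s*(s + 4*I))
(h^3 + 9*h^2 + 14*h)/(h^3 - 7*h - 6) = h*(h + 7)/(h^2 - 2*h - 3)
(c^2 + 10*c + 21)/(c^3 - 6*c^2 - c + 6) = (c^2 + 10*c + 21)/(c^3 - 6*c^2 - c + 6)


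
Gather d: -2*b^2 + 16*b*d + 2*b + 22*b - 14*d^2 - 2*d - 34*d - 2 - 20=-2*b^2 + 24*b - 14*d^2 + d*(16*b - 36) - 22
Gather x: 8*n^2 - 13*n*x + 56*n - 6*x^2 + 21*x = 8*n^2 + 56*n - 6*x^2 + x*(21 - 13*n)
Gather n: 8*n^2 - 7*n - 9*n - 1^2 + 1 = 8*n^2 - 16*n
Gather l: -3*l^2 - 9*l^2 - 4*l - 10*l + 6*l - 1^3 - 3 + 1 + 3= -12*l^2 - 8*l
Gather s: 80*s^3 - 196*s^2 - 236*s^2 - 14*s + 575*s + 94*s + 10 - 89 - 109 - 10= 80*s^3 - 432*s^2 + 655*s - 198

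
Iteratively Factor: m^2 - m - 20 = (m + 4)*(m - 5)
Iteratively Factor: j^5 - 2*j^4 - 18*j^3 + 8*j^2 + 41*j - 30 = (j - 1)*(j^4 - j^3 - 19*j^2 - 11*j + 30) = (j - 1)^2*(j^3 - 19*j - 30) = (j - 1)^2*(j + 3)*(j^2 - 3*j - 10) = (j - 5)*(j - 1)^2*(j + 3)*(j + 2)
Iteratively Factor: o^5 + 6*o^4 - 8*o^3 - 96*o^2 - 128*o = (o - 4)*(o^4 + 10*o^3 + 32*o^2 + 32*o) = (o - 4)*(o + 2)*(o^3 + 8*o^2 + 16*o) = o*(o - 4)*(o + 2)*(o^2 + 8*o + 16) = o*(o - 4)*(o + 2)*(o + 4)*(o + 4)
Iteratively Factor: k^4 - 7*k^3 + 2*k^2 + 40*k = (k - 5)*(k^3 - 2*k^2 - 8*k) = (k - 5)*(k - 4)*(k^2 + 2*k) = k*(k - 5)*(k - 4)*(k + 2)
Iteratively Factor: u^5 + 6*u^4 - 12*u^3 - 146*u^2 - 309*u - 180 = (u + 1)*(u^4 + 5*u^3 - 17*u^2 - 129*u - 180) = (u + 1)*(u + 3)*(u^3 + 2*u^2 - 23*u - 60) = (u - 5)*(u + 1)*(u + 3)*(u^2 + 7*u + 12) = (u - 5)*(u + 1)*(u + 3)^2*(u + 4)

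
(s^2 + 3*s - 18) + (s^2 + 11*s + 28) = 2*s^2 + 14*s + 10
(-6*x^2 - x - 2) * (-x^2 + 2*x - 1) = 6*x^4 - 11*x^3 + 6*x^2 - 3*x + 2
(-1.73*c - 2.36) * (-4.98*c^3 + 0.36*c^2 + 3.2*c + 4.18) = 8.6154*c^4 + 11.13*c^3 - 6.3856*c^2 - 14.7834*c - 9.8648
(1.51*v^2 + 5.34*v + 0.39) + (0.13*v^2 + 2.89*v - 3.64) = 1.64*v^2 + 8.23*v - 3.25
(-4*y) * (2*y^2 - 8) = -8*y^3 + 32*y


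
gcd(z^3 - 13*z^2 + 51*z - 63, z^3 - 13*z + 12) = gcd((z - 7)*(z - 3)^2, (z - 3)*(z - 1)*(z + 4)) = z - 3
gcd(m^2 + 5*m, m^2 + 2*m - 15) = m + 5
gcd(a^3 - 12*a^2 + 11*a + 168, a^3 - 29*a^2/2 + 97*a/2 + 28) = a^2 - 15*a + 56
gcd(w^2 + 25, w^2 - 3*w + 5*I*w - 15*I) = w + 5*I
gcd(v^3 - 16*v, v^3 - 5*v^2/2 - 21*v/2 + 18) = v - 4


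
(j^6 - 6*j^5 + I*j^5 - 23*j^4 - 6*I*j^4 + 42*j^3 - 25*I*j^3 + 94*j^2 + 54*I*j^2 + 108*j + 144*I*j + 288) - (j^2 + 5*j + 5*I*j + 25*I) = j^6 - 6*j^5 + I*j^5 - 23*j^4 - 6*I*j^4 + 42*j^3 - 25*I*j^3 + 93*j^2 + 54*I*j^2 + 103*j + 139*I*j + 288 - 25*I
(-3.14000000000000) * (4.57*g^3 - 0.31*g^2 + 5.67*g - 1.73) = -14.3498*g^3 + 0.9734*g^2 - 17.8038*g + 5.4322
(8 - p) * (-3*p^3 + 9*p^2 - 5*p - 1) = 3*p^4 - 33*p^3 + 77*p^2 - 39*p - 8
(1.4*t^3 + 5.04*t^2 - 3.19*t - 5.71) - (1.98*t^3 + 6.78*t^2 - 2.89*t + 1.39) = -0.58*t^3 - 1.74*t^2 - 0.3*t - 7.1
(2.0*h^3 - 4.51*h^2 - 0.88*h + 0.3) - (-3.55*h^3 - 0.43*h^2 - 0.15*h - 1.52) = 5.55*h^3 - 4.08*h^2 - 0.73*h + 1.82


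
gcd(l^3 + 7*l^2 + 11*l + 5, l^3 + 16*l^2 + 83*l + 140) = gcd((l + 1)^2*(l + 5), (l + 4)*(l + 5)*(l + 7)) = l + 5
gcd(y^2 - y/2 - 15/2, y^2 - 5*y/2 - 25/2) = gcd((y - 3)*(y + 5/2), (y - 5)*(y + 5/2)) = y + 5/2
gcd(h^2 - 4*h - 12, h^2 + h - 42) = h - 6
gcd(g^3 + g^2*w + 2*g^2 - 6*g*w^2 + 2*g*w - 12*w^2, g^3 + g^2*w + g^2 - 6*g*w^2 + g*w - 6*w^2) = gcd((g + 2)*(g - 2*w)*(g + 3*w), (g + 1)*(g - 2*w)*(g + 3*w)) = -g^2 - g*w + 6*w^2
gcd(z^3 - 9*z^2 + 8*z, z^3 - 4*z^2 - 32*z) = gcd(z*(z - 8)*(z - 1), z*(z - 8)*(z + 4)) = z^2 - 8*z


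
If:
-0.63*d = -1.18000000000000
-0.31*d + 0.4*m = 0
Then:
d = 1.87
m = 1.45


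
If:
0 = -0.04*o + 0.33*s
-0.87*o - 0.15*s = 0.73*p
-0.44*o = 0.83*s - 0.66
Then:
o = 1.22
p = -1.49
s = 0.15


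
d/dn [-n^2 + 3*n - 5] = 3 - 2*n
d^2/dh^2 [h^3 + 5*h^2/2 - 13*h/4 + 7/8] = 6*h + 5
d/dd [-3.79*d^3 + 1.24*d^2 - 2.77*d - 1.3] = -11.37*d^2 + 2.48*d - 2.77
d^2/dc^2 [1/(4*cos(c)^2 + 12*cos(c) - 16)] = (-4*sin(c)^4 + 27*sin(c)^2 - 3*cos(c)/4 - 9*cos(3*c)/4 + 3)/(4*(cos(c) - 1)^3*(cos(c) + 4)^3)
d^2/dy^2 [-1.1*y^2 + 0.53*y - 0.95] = -2.20000000000000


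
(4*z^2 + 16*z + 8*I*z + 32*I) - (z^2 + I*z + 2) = 3*z^2 + 16*z + 7*I*z - 2 + 32*I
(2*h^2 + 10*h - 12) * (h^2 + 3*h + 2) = 2*h^4 + 16*h^3 + 22*h^2 - 16*h - 24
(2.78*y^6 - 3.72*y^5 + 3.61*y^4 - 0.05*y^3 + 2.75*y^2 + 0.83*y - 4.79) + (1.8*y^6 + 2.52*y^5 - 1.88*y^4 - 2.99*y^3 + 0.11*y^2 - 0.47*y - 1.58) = 4.58*y^6 - 1.2*y^5 + 1.73*y^4 - 3.04*y^3 + 2.86*y^2 + 0.36*y - 6.37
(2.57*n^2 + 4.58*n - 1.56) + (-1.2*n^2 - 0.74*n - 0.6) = 1.37*n^2 + 3.84*n - 2.16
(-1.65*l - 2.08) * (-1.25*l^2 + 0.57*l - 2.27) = 2.0625*l^3 + 1.6595*l^2 + 2.5599*l + 4.7216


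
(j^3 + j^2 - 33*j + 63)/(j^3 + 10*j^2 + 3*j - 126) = (j - 3)/(j + 6)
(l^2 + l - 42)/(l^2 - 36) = (l + 7)/(l + 6)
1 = 1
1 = 1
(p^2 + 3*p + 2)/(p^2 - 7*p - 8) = (p + 2)/(p - 8)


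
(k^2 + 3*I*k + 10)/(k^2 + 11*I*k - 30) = (k - 2*I)/(k + 6*I)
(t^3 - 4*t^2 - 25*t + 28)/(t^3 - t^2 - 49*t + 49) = (t + 4)/(t + 7)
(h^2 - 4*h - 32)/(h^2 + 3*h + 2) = (h^2 - 4*h - 32)/(h^2 + 3*h + 2)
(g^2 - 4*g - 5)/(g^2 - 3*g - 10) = (g + 1)/(g + 2)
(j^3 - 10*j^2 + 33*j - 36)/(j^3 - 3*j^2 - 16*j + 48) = (j - 3)/(j + 4)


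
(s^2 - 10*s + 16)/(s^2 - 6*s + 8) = (s - 8)/(s - 4)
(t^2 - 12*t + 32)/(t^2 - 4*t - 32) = (t - 4)/(t + 4)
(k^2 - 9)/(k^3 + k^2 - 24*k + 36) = (k + 3)/(k^2 + 4*k - 12)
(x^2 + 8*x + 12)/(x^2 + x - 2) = (x + 6)/(x - 1)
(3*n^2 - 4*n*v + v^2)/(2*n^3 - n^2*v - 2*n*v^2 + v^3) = (-3*n + v)/(-2*n^2 - n*v + v^2)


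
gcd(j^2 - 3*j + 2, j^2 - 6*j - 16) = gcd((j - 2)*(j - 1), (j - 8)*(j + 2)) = 1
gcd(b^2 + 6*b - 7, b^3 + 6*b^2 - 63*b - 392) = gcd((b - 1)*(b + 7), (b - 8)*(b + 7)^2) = b + 7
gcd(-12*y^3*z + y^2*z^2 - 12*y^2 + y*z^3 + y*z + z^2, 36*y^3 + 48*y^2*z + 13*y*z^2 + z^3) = 1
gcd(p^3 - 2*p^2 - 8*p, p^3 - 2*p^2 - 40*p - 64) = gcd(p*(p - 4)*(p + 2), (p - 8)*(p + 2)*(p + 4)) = p + 2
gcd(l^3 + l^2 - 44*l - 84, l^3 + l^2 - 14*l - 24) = l + 2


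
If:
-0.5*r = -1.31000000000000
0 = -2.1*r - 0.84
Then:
No Solution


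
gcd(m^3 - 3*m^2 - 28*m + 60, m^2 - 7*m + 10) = m - 2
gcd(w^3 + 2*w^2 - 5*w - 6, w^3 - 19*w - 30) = w + 3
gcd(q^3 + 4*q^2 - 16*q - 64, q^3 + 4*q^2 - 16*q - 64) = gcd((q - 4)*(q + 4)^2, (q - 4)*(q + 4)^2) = q^3 + 4*q^2 - 16*q - 64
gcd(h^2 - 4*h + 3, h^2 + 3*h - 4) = h - 1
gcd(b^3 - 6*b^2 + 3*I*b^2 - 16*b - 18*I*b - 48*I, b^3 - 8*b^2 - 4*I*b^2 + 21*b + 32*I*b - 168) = b^2 + b*(-8 + 3*I) - 24*I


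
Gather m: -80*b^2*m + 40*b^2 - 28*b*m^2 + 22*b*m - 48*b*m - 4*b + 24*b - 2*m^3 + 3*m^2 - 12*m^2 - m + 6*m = 40*b^2 + 20*b - 2*m^3 + m^2*(-28*b - 9) + m*(-80*b^2 - 26*b + 5)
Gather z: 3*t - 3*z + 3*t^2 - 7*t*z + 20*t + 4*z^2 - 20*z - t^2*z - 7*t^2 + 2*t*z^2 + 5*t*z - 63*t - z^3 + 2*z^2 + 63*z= -4*t^2 - 40*t - z^3 + z^2*(2*t + 6) + z*(-t^2 - 2*t + 40)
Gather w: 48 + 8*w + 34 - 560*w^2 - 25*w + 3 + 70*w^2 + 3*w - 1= -490*w^2 - 14*w + 84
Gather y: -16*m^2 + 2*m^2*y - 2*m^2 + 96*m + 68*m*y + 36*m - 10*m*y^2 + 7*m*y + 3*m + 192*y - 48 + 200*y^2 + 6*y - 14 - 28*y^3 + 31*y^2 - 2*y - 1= -18*m^2 + 135*m - 28*y^3 + y^2*(231 - 10*m) + y*(2*m^2 + 75*m + 196) - 63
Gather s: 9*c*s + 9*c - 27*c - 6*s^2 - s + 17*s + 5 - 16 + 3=-18*c - 6*s^2 + s*(9*c + 16) - 8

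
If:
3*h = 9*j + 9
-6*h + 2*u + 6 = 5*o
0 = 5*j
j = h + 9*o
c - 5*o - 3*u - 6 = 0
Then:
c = 119/6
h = 3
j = 0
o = -1/3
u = 31/6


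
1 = 1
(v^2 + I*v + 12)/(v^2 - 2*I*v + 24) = (v - 3*I)/(v - 6*I)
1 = 1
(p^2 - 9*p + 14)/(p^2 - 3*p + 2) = (p - 7)/(p - 1)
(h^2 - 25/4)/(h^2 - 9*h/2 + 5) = (h + 5/2)/(h - 2)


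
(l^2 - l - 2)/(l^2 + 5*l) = (l^2 - l - 2)/(l*(l + 5))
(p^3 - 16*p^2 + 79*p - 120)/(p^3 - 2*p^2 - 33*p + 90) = (p - 8)/(p + 6)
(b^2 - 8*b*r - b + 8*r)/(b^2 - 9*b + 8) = (b - 8*r)/(b - 8)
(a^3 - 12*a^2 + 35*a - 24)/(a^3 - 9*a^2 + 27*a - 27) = (a^2 - 9*a + 8)/(a^2 - 6*a + 9)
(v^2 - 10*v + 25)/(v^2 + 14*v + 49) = (v^2 - 10*v + 25)/(v^2 + 14*v + 49)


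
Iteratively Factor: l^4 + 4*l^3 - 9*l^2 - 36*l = (l + 4)*(l^3 - 9*l) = (l - 3)*(l + 4)*(l^2 + 3*l) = (l - 3)*(l + 3)*(l + 4)*(l)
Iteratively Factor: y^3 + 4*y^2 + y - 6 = (y + 3)*(y^2 + y - 2) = (y - 1)*(y + 3)*(y + 2)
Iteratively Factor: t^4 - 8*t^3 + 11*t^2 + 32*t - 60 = (t - 5)*(t^3 - 3*t^2 - 4*t + 12) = (t - 5)*(t - 3)*(t^2 - 4) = (t - 5)*(t - 3)*(t - 2)*(t + 2)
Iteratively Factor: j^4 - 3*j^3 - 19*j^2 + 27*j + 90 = (j + 2)*(j^3 - 5*j^2 - 9*j + 45) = (j - 5)*(j + 2)*(j^2 - 9) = (j - 5)*(j - 3)*(j + 2)*(j + 3)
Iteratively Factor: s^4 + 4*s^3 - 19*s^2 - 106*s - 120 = (s + 4)*(s^3 - 19*s - 30) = (s + 2)*(s + 4)*(s^2 - 2*s - 15) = (s + 2)*(s + 3)*(s + 4)*(s - 5)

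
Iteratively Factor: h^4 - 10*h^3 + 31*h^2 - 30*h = (h)*(h^3 - 10*h^2 + 31*h - 30) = h*(h - 2)*(h^2 - 8*h + 15) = h*(h - 5)*(h - 2)*(h - 3)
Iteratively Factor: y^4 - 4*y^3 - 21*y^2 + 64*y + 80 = (y - 4)*(y^3 - 21*y - 20) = (y - 4)*(y + 4)*(y^2 - 4*y - 5) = (y - 4)*(y + 1)*(y + 4)*(y - 5)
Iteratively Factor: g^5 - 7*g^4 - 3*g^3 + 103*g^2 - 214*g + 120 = (g + 4)*(g^4 - 11*g^3 + 41*g^2 - 61*g + 30) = (g - 1)*(g + 4)*(g^3 - 10*g^2 + 31*g - 30) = (g - 5)*(g - 1)*(g + 4)*(g^2 - 5*g + 6) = (g - 5)*(g - 3)*(g - 1)*(g + 4)*(g - 2)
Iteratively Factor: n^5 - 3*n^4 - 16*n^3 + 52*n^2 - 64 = (n + 4)*(n^4 - 7*n^3 + 12*n^2 + 4*n - 16) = (n - 2)*(n + 4)*(n^3 - 5*n^2 + 2*n + 8) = (n - 2)^2*(n + 4)*(n^2 - 3*n - 4) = (n - 2)^2*(n + 1)*(n + 4)*(n - 4)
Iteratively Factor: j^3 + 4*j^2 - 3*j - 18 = (j - 2)*(j^2 + 6*j + 9) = (j - 2)*(j + 3)*(j + 3)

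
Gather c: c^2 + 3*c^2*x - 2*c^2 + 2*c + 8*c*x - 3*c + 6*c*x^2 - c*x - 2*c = c^2*(3*x - 1) + c*(6*x^2 + 7*x - 3)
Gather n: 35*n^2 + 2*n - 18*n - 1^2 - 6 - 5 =35*n^2 - 16*n - 12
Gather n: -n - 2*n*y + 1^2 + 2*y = n*(-2*y - 1) + 2*y + 1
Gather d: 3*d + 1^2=3*d + 1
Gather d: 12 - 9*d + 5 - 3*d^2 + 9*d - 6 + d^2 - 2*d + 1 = -2*d^2 - 2*d + 12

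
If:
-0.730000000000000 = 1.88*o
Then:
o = -0.39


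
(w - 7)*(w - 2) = w^2 - 9*w + 14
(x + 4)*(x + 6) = x^2 + 10*x + 24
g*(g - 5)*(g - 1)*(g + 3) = g^4 - 3*g^3 - 13*g^2 + 15*g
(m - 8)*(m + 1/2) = m^2 - 15*m/2 - 4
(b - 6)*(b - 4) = b^2 - 10*b + 24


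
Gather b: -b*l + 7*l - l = -b*l + 6*l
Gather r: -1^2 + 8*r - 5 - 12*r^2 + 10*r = -12*r^2 + 18*r - 6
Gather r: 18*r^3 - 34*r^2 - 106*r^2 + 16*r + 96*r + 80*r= 18*r^3 - 140*r^2 + 192*r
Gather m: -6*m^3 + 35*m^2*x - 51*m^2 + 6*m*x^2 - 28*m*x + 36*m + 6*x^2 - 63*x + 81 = -6*m^3 + m^2*(35*x - 51) + m*(6*x^2 - 28*x + 36) + 6*x^2 - 63*x + 81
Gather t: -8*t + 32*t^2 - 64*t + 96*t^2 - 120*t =128*t^2 - 192*t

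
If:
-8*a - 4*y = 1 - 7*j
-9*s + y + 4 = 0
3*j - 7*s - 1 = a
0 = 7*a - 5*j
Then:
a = 235/171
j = 329/171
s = 83/171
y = 7/19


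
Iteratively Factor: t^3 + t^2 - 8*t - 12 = (t + 2)*(t^2 - t - 6) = (t + 2)^2*(t - 3)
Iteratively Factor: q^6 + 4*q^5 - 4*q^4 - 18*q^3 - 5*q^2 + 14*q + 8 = (q - 2)*(q^5 + 6*q^4 + 8*q^3 - 2*q^2 - 9*q - 4) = (q - 2)*(q - 1)*(q^4 + 7*q^3 + 15*q^2 + 13*q + 4) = (q - 2)*(q - 1)*(q + 1)*(q^3 + 6*q^2 + 9*q + 4) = (q - 2)*(q - 1)*(q + 1)^2*(q^2 + 5*q + 4) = (q - 2)*(q - 1)*(q + 1)^2*(q + 4)*(q + 1)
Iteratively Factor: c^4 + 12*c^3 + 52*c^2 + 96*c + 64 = (c + 2)*(c^3 + 10*c^2 + 32*c + 32) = (c + 2)*(c + 4)*(c^2 + 6*c + 8) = (c + 2)^2*(c + 4)*(c + 4)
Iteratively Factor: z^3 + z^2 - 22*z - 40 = (z - 5)*(z^2 + 6*z + 8) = (z - 5)*(z + 4)*(z + 2)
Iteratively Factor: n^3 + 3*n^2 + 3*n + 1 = (n + 1)*(n^2 + 2*n + 1) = (n + 1)^2*(n + 1)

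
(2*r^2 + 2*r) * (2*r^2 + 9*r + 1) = 4*r^4 + 22*r^3 + 20*r^2 + 2*r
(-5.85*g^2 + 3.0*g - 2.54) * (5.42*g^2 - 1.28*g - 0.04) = -31.707*g^4 + 23.748*g^3 - 17.3728*g^2 + 3.1312*g + 0.1016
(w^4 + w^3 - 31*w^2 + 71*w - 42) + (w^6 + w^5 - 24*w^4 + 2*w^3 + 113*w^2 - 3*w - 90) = w^6 + w^5 - 23*w^4 + 3*w^3 + 82*w^2 + 68*w - 132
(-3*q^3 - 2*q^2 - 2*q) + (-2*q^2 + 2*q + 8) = -3*q^3 - 4*q^2 + 8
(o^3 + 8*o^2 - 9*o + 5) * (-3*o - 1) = -3*o^4 - 25*o^3 + 19*o^2 - 6*o - 5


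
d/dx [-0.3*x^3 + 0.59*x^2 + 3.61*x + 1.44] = -0.9*x^2 + 1.18*x + 3.61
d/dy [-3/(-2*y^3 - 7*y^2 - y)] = 3*(-6*y^2 - 14*y - 1)/(y^2*(2*y^2 + 7*y + 1)^2)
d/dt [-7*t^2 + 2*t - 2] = 2 - 14*t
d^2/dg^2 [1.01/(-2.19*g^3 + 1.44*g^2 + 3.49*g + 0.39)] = ((13.2714*g - 2.9088)*(-2.19*g^3 + 1.44*g^2 + 3.49*g + 0.39) + 1.01*(-13.14*g^2 + 5.76*g + 6.98)*(-6.57*g^2 + 2.88*g + 3.49))/(-2.19*g^3 + 1.44*g^2 + 3.49*g + 0.39)^3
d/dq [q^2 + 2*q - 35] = 2*q + 2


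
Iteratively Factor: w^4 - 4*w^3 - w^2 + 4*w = (w)*(w^3 - 4*w^2 - w + 4) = w*(w - 4)*(w^2 - 1) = w*(w - 4)*(w + 1)*(w - 1)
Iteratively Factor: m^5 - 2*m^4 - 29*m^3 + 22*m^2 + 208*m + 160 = (m - 5)*(m^4 + 3*m^3 - 14*m^2 - 48*m - 32) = (m - 5)*(m + 2)*(m^3 + m^2 - 16*m - 16) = (m - 5)*(m - 4)*(m + 2)*(m^2 + 5*m + 4) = (m - 5)*(m - 4)*(m + 2)*(m + 4)*(m + 1)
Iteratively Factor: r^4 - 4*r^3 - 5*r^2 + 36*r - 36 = (r - 2)*(r^3 - 2*r^2 - 9*r + 18) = (r - 2)^2*(r^2 - 9) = (r - 3)*(r - 2)^2*(r + 3)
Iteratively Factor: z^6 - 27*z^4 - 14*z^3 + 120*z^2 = (z - 2)*(z^5 + 2*z^4 - 23*z^3 - 60*z^2) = (z - 2)*(z + 4)*(z^4 - 2*z^3 - 15*z^2) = (z - 5)*(z - 2)*(z + 4)*(z^3 + 3*z^2) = z*(z - 5)*(z - 2)*(z + 4)*(z^2 + 3*z) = z*(z - 5)*(z - 2)*(z + 3)*(z + 4)*(z)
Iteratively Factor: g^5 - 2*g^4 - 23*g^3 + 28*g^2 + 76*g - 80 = (g + 2)*(g^4 - 4*g^3 - 15*g^2 + 58*g - 40) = (g - 5)*(g + 2)*(g^3 + g^2 - 10*g + 8) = (g - 5)*(g - 1)*(g + 2)*(g^2 + 2*g - 8) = (g - 5)*(g - 2)*(g - 1)*(g + 2)*(g + 4)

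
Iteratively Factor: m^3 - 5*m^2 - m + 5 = (m - 5)*(m^2 - 1) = (m - 5)*(m + 1)*(m - 1)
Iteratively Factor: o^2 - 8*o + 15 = (o - 3)*(o - 5)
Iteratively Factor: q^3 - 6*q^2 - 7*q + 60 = (q - 4)*(q^2 - 2*q - 15) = (q - 4)*(q + 3)*(q - 5)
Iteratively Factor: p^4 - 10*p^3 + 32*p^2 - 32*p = (p - 2)*(p^3 - 8*p^2 + 16*p) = p*(p - 2)*(p^2 - 8*p + 16) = p*(p - 4)*(p - 2)*(p - 4)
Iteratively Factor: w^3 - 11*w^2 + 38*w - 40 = (w - 4)*(w^2 - 7*w + 10) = (w - 5)*(w - 4)*(w - 2)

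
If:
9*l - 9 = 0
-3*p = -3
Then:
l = 1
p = 1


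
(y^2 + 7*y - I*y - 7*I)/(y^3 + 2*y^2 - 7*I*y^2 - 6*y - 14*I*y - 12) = (y + 7)/(y^2 + y*(2 - 6*I) - 12*I)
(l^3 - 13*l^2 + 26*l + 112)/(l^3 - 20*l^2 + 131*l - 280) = (l + 2)/(l - 5)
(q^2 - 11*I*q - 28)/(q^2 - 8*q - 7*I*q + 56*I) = (q - 4*I)/(q - 8)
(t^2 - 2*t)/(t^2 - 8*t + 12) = t/(t - 6)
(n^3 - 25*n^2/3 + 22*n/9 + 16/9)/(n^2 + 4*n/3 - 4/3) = (3*n^2 - 23*n - 8)/(3*(n + 2))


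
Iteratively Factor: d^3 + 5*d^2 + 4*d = (d + 4)*(d^2 + d) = d*(d + 4)*(d + 1)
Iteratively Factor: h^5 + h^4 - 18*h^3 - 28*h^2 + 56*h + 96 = (h + 2)*(h^4 - h^3 - 16*h^2 + 4*h + 48) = (h - 2)*(h + 2)*(h^3 + h^2 - 14*h - 24) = (h - 2)*(h + 2)^2*(h^2 - h - 12) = (h - 4)*(h - 2)*(h + 2)^2*(h + 3)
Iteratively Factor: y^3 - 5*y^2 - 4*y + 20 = (y - 2)*(y^2 - 3*y - 10) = (y - 5)*(y - 2)*(y + 2)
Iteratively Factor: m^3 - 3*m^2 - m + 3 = (m + 1)*(m^2 - 4*m + 3) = (m - 3)*(m + 1)*(m - 1)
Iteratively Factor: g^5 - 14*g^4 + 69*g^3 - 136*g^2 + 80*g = (g - 1)*(g^4 - 13*g^3 + 56*g^2 - 80*g) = g*(g - 1)*(g^3 - 13*g^2 + 56*g - 80) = g*(g - 5)*(g - 1)*(g^2 - 8*g + 16) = g*(g - 5)*(g - 4)*(g - 1)*(g - 4)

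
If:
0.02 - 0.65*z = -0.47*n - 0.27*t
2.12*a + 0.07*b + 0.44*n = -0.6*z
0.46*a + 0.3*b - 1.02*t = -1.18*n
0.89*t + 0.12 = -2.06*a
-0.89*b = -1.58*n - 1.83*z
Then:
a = 0.30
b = -1.86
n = -0.37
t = -0.84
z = -0.58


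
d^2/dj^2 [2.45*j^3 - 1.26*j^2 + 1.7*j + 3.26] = 14.7*j - 2.52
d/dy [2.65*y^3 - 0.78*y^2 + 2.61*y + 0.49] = 7.95*y^2 - 1.56*y + 2.61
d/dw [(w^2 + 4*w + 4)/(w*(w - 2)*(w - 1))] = (-w^4 - 8*w^3 + 2*w^2 + 24*w - 8)/(w^2*(w^4 - 6*w^3 + 13*w^2 - 12*w + 4))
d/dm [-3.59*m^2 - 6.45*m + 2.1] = -7.18*m - 6.45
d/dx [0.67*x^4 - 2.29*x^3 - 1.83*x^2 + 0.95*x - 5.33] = 2.68*x^3 - 6.87*x^2 - 3.66*x + 0.95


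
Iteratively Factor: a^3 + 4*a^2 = (a + 4)*(a^2) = a*(a + 4)*(a)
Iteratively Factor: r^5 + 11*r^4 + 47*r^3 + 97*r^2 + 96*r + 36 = (r + 2)*(r^4 + 9*r^3 + 29*r^2 + 39*r + 18) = (r + 2)^2*(r^3 + 7*r^2 + 15*r + 9) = (r + 1)*(r + 2)^2*(r^2 + 6*r + 9) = (r + 1)*(r + 2)^2*(r + 3)*(r + 3)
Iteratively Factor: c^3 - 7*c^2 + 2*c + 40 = (c + 2)*(c^2 - 9*c + 20) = (c - 4)*(c + 2)*(c - 5)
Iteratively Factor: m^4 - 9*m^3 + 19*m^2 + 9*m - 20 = (m + 1)*(m^3 - 10*m^2 + 29*m - 20) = (m - 1)*(m + 1)*(m^2 - 9*m + 20) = (m - 5)*(m - 1)*(m + 1)*(m - 4)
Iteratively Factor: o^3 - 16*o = (o)*(o^2 - 16) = o*(o + 4)*(o - 4)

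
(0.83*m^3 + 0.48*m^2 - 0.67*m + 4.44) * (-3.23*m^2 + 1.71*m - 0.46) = -2.6809*m^5 - 0.1311*m^4 + 2.6031*m^3 - 15.7077*m^2 + 7.9006*m - 2.0424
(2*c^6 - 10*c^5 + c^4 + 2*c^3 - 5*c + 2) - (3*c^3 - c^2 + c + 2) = 2*c^6 - 10*c^5 + c^4 - c^3 + c^2 - 6*c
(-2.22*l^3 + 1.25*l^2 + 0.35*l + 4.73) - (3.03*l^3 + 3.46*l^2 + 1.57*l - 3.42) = -5.25*l^3 - 2.21*l^2 - 1.22*l + 8.15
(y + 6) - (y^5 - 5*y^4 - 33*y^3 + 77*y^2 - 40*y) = -y^5 + 5*y^4 + 33*y^3 - 77*y^2 + 41*y + 6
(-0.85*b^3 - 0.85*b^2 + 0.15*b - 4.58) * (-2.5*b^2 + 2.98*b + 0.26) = 2.125*b^5 - 0.408*b^4 - 3.129*b^3 + 11.676*b^2 - 13.6094*b - 1.1908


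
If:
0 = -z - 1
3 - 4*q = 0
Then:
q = 3/4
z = -1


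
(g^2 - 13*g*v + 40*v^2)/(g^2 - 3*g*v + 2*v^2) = (g^2 - 13*g*v + 40*v^2)/(g^2 - 3*g*v + 2*v^2)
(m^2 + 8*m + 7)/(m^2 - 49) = (m + 1)/(m - 7)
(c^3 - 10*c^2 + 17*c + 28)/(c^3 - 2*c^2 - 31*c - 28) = (c - 4)/(c + 4)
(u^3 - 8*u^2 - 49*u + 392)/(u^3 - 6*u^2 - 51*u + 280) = (u - 7)/(u - 5)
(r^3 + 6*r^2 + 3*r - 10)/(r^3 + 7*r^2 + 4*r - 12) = (r + 5)/(r + 6)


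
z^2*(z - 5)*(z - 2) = z^4 - 7*z^3 + 10*z^2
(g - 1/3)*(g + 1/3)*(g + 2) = g^3 + 2*g^2 - g/9 - 2/9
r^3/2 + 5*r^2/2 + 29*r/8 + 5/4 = (r/2 + 1)*(r + 1/2)*(r + 5/2)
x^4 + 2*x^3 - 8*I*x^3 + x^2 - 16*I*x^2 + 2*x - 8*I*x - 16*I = (x + 2)*(x - 8*I)*(x - I)*(x + I)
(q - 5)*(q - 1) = q^2 - 6*q + 5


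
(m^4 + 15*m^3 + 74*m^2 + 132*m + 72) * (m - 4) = m^5 + 11*m^4 + 14*m^3 - 164*m^2 - 456*m - 288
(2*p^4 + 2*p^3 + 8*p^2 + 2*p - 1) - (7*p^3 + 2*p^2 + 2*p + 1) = 2*p^4 - 5*p^3 + 6*p^2 - 2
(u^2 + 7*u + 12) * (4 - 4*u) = -4*u^3 - 24*u^2 - 20*u + 48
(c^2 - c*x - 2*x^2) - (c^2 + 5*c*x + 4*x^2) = -6*c*x - 6*x^2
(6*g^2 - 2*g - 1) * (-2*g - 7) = -12*g^3 - 38*g^2 + 16*g + 7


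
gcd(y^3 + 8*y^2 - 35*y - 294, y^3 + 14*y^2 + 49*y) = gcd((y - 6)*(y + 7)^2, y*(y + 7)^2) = y^2 + 14*y + 49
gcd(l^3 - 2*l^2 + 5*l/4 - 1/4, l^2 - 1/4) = l - 1/2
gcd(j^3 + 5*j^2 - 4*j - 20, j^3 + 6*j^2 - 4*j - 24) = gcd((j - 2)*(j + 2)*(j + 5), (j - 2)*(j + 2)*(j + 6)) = j^2 - 4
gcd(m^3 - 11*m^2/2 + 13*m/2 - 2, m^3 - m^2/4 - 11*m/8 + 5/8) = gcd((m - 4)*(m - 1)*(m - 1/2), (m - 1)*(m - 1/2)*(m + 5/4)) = m^2 - 3*m/2 + 1/2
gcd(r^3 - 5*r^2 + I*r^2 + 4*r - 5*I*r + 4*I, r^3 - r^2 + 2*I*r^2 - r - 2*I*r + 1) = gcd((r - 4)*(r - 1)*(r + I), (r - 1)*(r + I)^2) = r^2 + r*(-1 + I) - I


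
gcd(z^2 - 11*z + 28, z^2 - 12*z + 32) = z - 4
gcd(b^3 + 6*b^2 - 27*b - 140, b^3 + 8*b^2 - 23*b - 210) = b^2 + 2*b - 35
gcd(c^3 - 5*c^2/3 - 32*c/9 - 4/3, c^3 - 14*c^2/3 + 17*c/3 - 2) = c - 3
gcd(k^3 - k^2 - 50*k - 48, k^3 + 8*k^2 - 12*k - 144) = k + 6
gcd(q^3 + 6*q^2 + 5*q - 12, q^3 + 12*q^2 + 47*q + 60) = q^2 + 7*q + 12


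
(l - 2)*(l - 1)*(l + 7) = l^3 + 4*l^2 - 19*l + 14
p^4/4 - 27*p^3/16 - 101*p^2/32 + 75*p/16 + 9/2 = (p/4 + 1/2)*(p - 8)*(p - 3/2)*(p + 3/4)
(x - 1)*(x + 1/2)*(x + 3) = x^3 + 5*x^2/2 - 2*x - 3/2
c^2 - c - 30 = (c - 6)*(c + 5)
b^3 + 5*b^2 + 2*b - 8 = (b - 1)*(b + 2)*(b + 4)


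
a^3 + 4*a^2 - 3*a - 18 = (a - 2)*(a + 3)^2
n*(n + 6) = n^2 + 6*n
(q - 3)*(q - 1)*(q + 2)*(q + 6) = q^4 + 4*q^3 - 17*q^2 - 24*q + 36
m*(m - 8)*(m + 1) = m^3 - 7*m^2 - 8*m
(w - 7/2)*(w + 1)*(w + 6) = w^3 + 7*w^2/2 - 37*w/2 - 21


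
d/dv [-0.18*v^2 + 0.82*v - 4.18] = 0.82 - 0.36*v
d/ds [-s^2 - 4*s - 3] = -2*s - 4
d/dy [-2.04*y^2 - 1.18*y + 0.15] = -4.08*y - 1.18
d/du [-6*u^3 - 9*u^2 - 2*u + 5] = -18*u^2 - 18*u - 2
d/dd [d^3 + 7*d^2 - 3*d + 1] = 3*d^2 + 14*d - 3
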